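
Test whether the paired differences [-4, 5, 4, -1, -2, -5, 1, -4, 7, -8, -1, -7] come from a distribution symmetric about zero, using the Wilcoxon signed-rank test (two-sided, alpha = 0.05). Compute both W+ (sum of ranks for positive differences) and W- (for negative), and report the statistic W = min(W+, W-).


Step 1: Drop any zero differences (none here) and take |d_i|.
|d| = [4, 5, 4, 1, 2, 5, 1, 4, 7, 8, 1, 7]
Step 2: Midrank |d_i| (ties get averaged ranks).
ranks: |4|->6, |5|->8.5, |4|->6, |1|->2, |2|->4, |5|->8.5, |1|->2, |4|->6, |7|->10.5, |8|->12, |1|->2, |7|->10.5
Step 3: Attach original signs; sum ranks with positive sign and with negative sign.
W+ = 8.5 + 6 + 2 + 10.5 = 27
W- = 6 + 2 + 4 + 8.5 + 6 + 12 + 2 + 10.5 = 51
(Check: W+ + W- = 78 should equal n(n+1)/2 = 78.)
Step 4: Test statistic W = min(W+, W-) = 27.
Step 5: Ties in |d|, so use the tie-corrected normal approximation.
        E[W] = n(n+1)/4 = 12*13/4 = 39.
        Tie groups: |d|=1 (t=3), |d|=4 (t=3), |d|=5 (t=2), |d|=7 (t=2); sum(t^3 - t) = 60.
        Var[W] = n(n+1)(2n+1)/24 - sum(t^3-t)/48 = 3900/24 - 60/48 = 161.25.
        z = (W - E[W]) / sqrt(Var[W]) = (27 - 39) / 12.6984 = -0.9450.
        Two-sided p = 2*Phi(z) = 0.344659.
Step 6: alpha = 0.05. fail to reject H0.

W+ = 27, W- = 51, W = min = 27, p = 0.344659, fail to reject H0.


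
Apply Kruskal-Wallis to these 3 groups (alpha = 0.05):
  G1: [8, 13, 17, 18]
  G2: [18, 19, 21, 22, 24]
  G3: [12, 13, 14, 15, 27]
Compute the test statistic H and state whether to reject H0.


Step 1: Combine all N = 14 observations and assign midranks.
sorted (value, group, rank): (8,G1,1), (12,G3,2), (13,G1,3.5), (13,G3,3.5), (14,G3,5), (15,G3,6), (17,G1,7), (18,G1,8.5), (18,G2,8.5), (19,G2,10), (21,G2,11), (22,G2,12), (24,G2,13), (27,G3,14)
Step 2: Sum ranks within each group.
R_1 = 20 (n_1 = 4)
R_2 = 54.5 (n_2 = 5)
R_3 = 30.5 (n_3 = 5)
Step 3: H = 12/(N(N+1)) * sum(R_i^2/n_i) - 3(N+1)
     = 12/(14*15) * (20^2/4 + 54.5^2/5 + 30.5^2/5) - 3*15
     = 0.057143 * 880.1 - 45
     = 5.291429.
Step 4: Ties present; correction factor C = 1 - 12/(14^3 - 14) = 0.995604. Corrected H = 5.291429 / 0.995604 = 5.314790.
Step 5: Under H0, H ~ chi^2(2); p-value = 0.070131.
Step 6: alpha = 0.05. fail to reject H0.

H = 5.3148, df = 2, p = 0.070131, fail to reject H0.


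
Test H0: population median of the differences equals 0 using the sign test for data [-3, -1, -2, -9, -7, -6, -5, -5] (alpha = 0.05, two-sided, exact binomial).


Step 1: Discard zero differences. Original n = 8; n_eff = number of nonzero differences = 8.
Nonzero differences (with sign): -3, -1, -2, -9, -7, -6, -5, -5
Step 2: Count signs: positive = 0, negative = 8.
Step 3: Under H0: P(positive) = 0.5, so the number of positives S ~ Bin(8, 0.5).
Step 4: Two-sided exact p-value = sum of Bin(8,0.5) probabilities at or below the observed probability = 0.007812.
Step 5: alpha = 0.05. reject H0.

n_eff = 8, pos = 0, neg = 8, p = 0.007812, reject H0.


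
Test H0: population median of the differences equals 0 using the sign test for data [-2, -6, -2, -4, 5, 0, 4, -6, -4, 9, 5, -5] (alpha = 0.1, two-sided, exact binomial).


Step 1: Discard zero differences. Original n = 12; n_eff = number of nonzero differences = 11.
Nonzero differences (with sign): -2, -6, -2, -4, +5, +4, -6, -4, +9, +5, -5
Step 2: Count signs: positive = 4, negative = 7.
Step 3: Under H0: P(positive) = 0.5, so the number of positives S ~ Bin(11, 0.5).
Step 4: Two-sided exact p-value = sum of Bin(11,0.5) probabilities at or below the observed probability = 0.548828.
Step 5: alpha = 0.1. fail to reject H0.

n_eff = 11, pos = 4, neg = 7, p = 0.548828, fail to reject H0.


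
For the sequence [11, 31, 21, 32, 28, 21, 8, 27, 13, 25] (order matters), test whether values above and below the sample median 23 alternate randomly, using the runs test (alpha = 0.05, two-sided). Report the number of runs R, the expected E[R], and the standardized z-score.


Step 1: Compute median = 23; label A = above, B = below.
Labels in order: BABAABBABA  (n_A = 5, n_B = 5)
Step 2: Count runs R = 8.
Step 3: Under H0 (random ordering), E[R] = 2*n_A*n_B/(n_A+n_B) + 1 = 2*5*5/10 + 1 = 6.0000.
        Var[R] = 2*n_A*n_B*(2*n_A*n_B - n_A - n_B) / ((n_A+n_B)^2 * (n_A+n_B-1)) = 2000/900 = 2.2222.
        SD[R] = 1.4907.
Step 4: Continuity-corrected z = (R - 0.5 - E[R]) / SD[R] = (8 - 0.5 - 6.0000) / 1.4907 = 1.0062.
Step 5: Two-sided p-value via normal approximation = 2*(1 - Phi(|z|)) = 0.314305.
Step 6: alpha = 0.05. fail to reject H0.

R = 8, z = 1.0062, p = 0.314305, fail to reject H0.


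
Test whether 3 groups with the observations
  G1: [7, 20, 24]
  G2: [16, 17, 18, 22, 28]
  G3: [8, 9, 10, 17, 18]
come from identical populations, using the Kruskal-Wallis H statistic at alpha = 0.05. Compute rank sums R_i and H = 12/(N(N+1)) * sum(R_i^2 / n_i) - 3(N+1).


Step 1: Combine all N = 13 observations and assign midranks.
sorted (value, group, rank): (7,G1,1), (8,G3,2), (9,G3,3), (10,G3,4), (16,G2,5), (17,G2,6.5), (17,G3,6.5), (18,G2,8.5), (18,G3,8.5), (20,G1,10), (22,G2,11), (24,G1,12), (28,G2,13)
Step 2: Sum ranks within each group.
R_1 = 23 (n_1 = 3)
R_2 = 44 (n_2 = 5)
R_3 = 24 (n_3 = 5)
Step 3: H = 12/(N(N+1)) * sum(R_i^2/n_i) - 3(N+1)
     = 12/(13*14) * (23^2/3 + 44^2/5 + 24^2/5) - 3*14
     = 0.065934 * 678.733 - 42
     = 2.751648.
Step 4: Ties present; correction factor C = 1 - 12/(13^3 - 13) = 0.994505. Corrected H = 2.751648 / 0.994505 = 2.766851.
Step 5: Under H0, H ~ chi^2(2); p-value = 0.250718.
Step 6: alpha = 0.05. fail to reject H0.

H = 2.7669, df = 2, p = 0.250718, fail to reject H0.


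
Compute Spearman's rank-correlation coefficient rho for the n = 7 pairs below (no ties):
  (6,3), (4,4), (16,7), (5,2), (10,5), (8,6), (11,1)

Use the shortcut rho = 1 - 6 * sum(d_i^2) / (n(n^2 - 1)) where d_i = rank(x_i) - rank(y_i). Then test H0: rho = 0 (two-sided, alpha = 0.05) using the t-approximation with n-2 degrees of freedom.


Step 1: Rank x and y separately (midranks; no ties here).
rank(x): 6->3, 4->1, 16->7, 5->2, 10->5, 8->4, 11->6
rank(y): 3->3, 4->4, 7->7, 2->2, 5->5, 6->6, 1->1
Step 2: d_i = R_x(i) - R_y(i); compute d_i^2.
  (3-3)^2=0, (1-4)^2=9, (7-7)^2=0, (2-2)^2=0, (5-5)^2=0, (4-6)^2=4, (6-1)^2=25
sum(d^2) = 38.
Step 3: rho = 1 - 6*38 / (7*(7^2 - 1)) = 1 - 228/336 = 0.321429.
Step 4: Under H0, t = rho * sqrt((n-2)/(1-rho^2)) = 0.7590 ~ t(5).
Step 5: Two-sided p-value from the t-distribution with 5 df = 0.482072.
Step 6: alpha = 0.05. fail to reject H0.

rho = 0.3214, p = 0.482072, fail to reject H0 at alpha = 0.05.


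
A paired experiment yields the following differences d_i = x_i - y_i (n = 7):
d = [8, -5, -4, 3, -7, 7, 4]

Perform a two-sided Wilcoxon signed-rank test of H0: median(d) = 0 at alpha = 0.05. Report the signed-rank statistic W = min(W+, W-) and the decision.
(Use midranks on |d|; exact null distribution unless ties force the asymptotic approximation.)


Step 1: Drop any zero differences (none here) and take |d_i|.
|d| = [8, 5, 4, 3, 7, 7, 4]
Step 2: Midrank |d_i| (ties get averaged ranks).
ranks: |8|->7, |5|->4, |4|->2.5, |3|->1, |7|->5.5, |7|->5.5, |4|->2.5
Step 3: Attach original signs; sum ranks with positive sign and with negative sign.
W+ = 7 + 1 + 5.5 + 2.5 = 16
W- = 4 + 2.5 + 5.5 = 12
(Check: W+ + W- = 28 should equal n(n+1)/2 = 28.)
Step 4: Test statistic W = min(W+, W-) = 12.
Step 5: Ties in |d|, so use the tie-corrected normal approximation.
        E[W] = n(n+1)/4 = 7*8/4 = 14.
        Tie groups: |d|=4 (t=2), |d|=7 (t=2); sum(t^3 - t) = 12.
        Var[W] = n(n+1)(2n+1)/24 - sum(t^3-t)/48 = 840/24 - 12/48 = 34.75.
        z = (W - E[W]) / sqrt(Var[W]) = (12 - 14) / 5.8949 = -0.3393.
        Two-sided p = 2*Phi(z) = 0.734402.
Step 6: alpha = 0.05. fail to reject H0.

W+ = 16, W- = 12, W = min = 12, p = 0.734402, fail to reject H0.


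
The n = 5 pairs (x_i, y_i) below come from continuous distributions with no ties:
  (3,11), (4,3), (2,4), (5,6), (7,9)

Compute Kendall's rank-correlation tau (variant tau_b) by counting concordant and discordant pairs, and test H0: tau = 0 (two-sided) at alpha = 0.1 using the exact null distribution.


Step 1: Enumerate the 10 unordered pairs (i,j) with i<j and classify each by sign(x_j-x_i) * sign(y_j-y_i).
  (1,2):dx=+1,dy=-8->D; (1,3):dx=-1,dy=-7->C; (1,4):dx=+2,dy=-5->D; (1,5):dx=+4,dy=-2->D
  (2,3):dx=-2,dy=+1->D; (2,4):dx=+1,dy=+3->C; (2,5):dx=+3,dy=+6->C; (3,4):dx=+3,dy=+2->C
  (3,5):dx=+5,dy=+5->C; (4,5):dx=+2,dy=+3->C
Step 2: C = 6, D = 4, total pairs = 10.
Step 3: tau = (C - D)/(n(n-1)/2) = (6 - 4)/10 = 0.200000.
Step 4: Exact two-sided p-value (enumerate n! = 120 permutations of y under H0): p = 0.816667.
Step 5: alpha = 0.1. fail to reject H0.

tau_b = 0.2000 (C=6, D=4), p = 0.816667, fail to reject H0.


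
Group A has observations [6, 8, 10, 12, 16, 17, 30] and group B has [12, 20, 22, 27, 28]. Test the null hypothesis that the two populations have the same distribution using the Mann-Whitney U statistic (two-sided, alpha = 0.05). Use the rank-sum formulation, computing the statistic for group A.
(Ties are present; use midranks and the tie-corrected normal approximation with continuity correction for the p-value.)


Step 1: Combine and sort all 12 observations; assign midranks.
sorted (value, group): (6,X), (8,X), (10,X), (12,X), (12,Y), (16,X), (17,X), (20,Y), (22,Y), (27,Y), (28,Y), (30,X)
ranks: 6->1, 8->2, 10->3, 12->4.5, 12->4.5, 16->6, 17->7, 20->8, 22->9, 27->10, 28->11, 30->12
Step 2: Rank sum for X: R1 = 1 + 2 + 3 + 4.5 + 6 + 7 + 12 = 35.5.
Step 3: U_X = R1 - n1(n1+1)/2 = 35.5 - 7*8/2 = 35.5 - 28 = 7.5.
       U_Y = n1*n2 - U_X = 35 - 7.5 = 27.5.
Step 4: Ties are present, so use the tie-corrected normal approximation (with continuity correction) for the p-value.
Step 5: p-value = 0.122225; compare to alpha = 0.05. fail to reject H0.

U_X = 7.5, p = 0.122225, fail to reject H0 at alpha = 0.05.


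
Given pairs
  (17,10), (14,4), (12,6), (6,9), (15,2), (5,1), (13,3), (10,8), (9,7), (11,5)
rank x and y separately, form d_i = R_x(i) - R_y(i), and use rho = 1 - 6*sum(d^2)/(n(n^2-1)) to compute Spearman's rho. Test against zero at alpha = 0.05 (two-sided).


Step 1: Rank x and y separately (midranks; no ties here).
rank(x): 17->10, 14->8, 12->6, 6->2, 15->9, 5->1, 13->7, 10->4, 9->3, 11->5
rank(y): 10->10, 4->4, 6->6, 9->9, 2->2, 1->1, 3->3, 8->8, 7->7, 5->5
Step 2: d_i = R_x(i) - R_y(i); compute d_i^2.
  (10-10)^2=0, (8-4)^2=16, (6-6)^2=0, (2-9)^2=49, (9-2)^2=49, (1-1)^2=0, (7-3)^2=16, (4-8)^2=16, (3-7)^2=16, (5-5)^2=0
sum(d^2) = 162.
Step 3: rho = 1 - 6*162 / (10*(10^2 - 1)) = 1 - 972/990 = 0.018182.
Step 4: Under H0, t = rho * sqrt((n-2)/(1-rho^2)) = 0.0514 ~ t(8).
Step 5: Two-sided p-value from the t-distribution with 8 df = 0.960240.
Step 6: alpha = 0.05. fail to reject H0.

rho = 0.0182, p = 0.960240, fail to reject H0 at alpha = 0.05.


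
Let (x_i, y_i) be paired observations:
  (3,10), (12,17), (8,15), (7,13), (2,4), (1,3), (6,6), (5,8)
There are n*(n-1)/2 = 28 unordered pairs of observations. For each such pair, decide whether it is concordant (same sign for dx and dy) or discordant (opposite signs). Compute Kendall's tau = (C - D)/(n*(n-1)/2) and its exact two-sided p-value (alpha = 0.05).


Step 1: Enumerate the 28 unordered pairs (i,j) with i<j and classify each by sign(x_j-x_i) * sign(y_j-y_i).
  (1,2):dx=+9,dy=+7->C; (1,3):dx=+5,dy=+5->C; (1,4):dx=+4,dy=+3->C; (1,5):dx=-1,dy=-6->C
  (1,6):dx=-2,dy=-7->C; (1,7):dx=+3,dy=-4->D; (1,8):dx=+2,dy=-2->D; (2,3):dx=-4,dy=-2->C
  (2,4):dx=-5,dy=-4->C; (2,5):dx=-10,dy=-13->C; (2,6):dx=-11,dy=-14->C; (2,7):dx=-6,dy=-11->C
  (2,8):dx=-7,dy=-9->C; (3,4):dx=-1,dy=-2->C; (3,5):dx=-6,dy=-11->C; (3,6):dx=-7,dy=-12->C
  (3,7):dx=-2,dy=-9->C; (3,8):dx=-3,dy=-7->C; (4,5):dx=-5,dy=-9->C; (4,6):dx=-6,dy=-10->C
  (4,7):dx=-1,dy=-7->C; (4,8):dx=-2,dy=-5->C; (5,6):dx=-1,dy=-1->C; (5,7):dx=+4,dy=+2->C
  (5,8):dx=+3,dy=+4->C; (6,7):dx=+5,dy=+3->C; (6,8):dx=+4,dy=+5->C; (7,8):dx=-1,dy=+2->D
Step 2: C = 25, D = 3, total pairs = 28.
Step 3: tau = (C - D)/(n(n-1)/2) = (25 - 3)/28 = 0.785714.
Step 4: Exact two-sided p-value (enumerate n! = 40320 permutations of y under H0): p = 0.005506.
Step 5: alpha = 0.05. reject H0.

tau_b = 0.7857 (C=25, D=3), p = 0.005506, reject H0.


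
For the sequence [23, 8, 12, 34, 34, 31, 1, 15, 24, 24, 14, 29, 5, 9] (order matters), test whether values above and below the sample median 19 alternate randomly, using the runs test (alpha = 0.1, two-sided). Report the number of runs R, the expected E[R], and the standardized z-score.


Step 1: Compute median = 19; label A = above, B = below.
Labels in order: ABBAAABBAABABB  (n_A = 7, n_B = 7)
Step 2: Count runs R = 8.
Step 3: Under H0 (random ordering), E[R] = 2*n_A*n_B/(n_A+n_B) + 1 = 2*7*7/14 + 1 = 8.0000.
        Var[R] = 2*n_A*n_B*(2*n_A*n_B - n_A - n_B) / ((n_A+n_B)^2 * (n_A+n_B-1)) = 8232/2548 = 3.2308.
        SD[R] = 1.7974.
Step 4: R = E[R], so z = 0 with no continuity correction.
Step 5: Two-sided p-value via normal approximation = 2*(1 - Phi(|z|)) = 1.000000.
Step 6: alpha = 0.1. fail to reject H0.

R = 8, z = 0.0000, p = 1.000000, fail to reject H0.


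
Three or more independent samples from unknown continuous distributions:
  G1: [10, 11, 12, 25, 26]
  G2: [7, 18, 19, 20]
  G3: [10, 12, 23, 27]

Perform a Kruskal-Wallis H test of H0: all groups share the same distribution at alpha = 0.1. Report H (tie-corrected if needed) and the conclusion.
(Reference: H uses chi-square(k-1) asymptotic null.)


Step 1: Combine all N = 13 observations and assign midranks.
sorted (value, group, rank): (7,G2,1), (10,G1,2.5), (10,G3,2.5), (11,G1,4), (12,G1,5.5), (12,G3,5.5), (18,G2,7), (19,G2,8), (20,G2,9), (23,G3,10), (25,G1,11), (26,G1,12), (27,G3,13)
Step 2: Sum ranks within each group.
R_1 = 35 (n_1 = 5)
R_2 = 25 (n_2 = 4)
R_3 = 31 (n_3 = 4)
Step 3: H = 12/(N(N+1)) * sum(R_i^2/n_i) - 3(N+1)
     = 12/(13*14) * (35^2/5 + 25^2/4 + 31^2/4) - 3*14
     = 0.065934 * 641.5 - 42
     = 0.296703.
Step 4: Ties present; correction factor C = 1 - 12/(13^3 - 13) = 0.994505. Corrected H = 0.296703 / 0.994505 = 0.298343.
Step 5: Under H0, H ~ chi^2(2); p-value = 0.861422.
Step 6: alpha = 0.1. fail to reject H0.

H = 0.2983, df = 2, p = 0.861422, fail to reject H0.


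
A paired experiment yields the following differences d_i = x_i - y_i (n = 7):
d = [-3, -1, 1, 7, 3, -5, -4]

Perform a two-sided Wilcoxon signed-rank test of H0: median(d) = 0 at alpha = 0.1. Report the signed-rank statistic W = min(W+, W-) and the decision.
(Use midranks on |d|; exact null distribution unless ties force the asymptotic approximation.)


Step 1: Drop any zero differences (none here) and take |d_i|.
|d| = [3, 1, 1, 7, 3, 5, 4]
Step 2: Midrank |d_i| (ties get averaged ranks).
ranks: |3|->3.5, |1|->1.5, |1|->1.5, |7|->7, |3|->3.5, |5|->6, |4|->5
Step 3: Attach original signs; sum ranks with positive sign and with negative sign.
W+ = 1.5 + 7 + 3.5 = 12
W- = 3.5 + 1.5 + 6 + 5 = 16
(Check: W+ + W- = 28 should equal n(n+1)/2 = 28.)
Step 4: Test statistic W = min(W+, W-) = 12.
Step 5: Ties in |d|, so use the tie-corrected normal approximation.
        E[W] = n(n+1)/4 = 7*8/4 = 14.
        Tie groups: |d|=1 (t=2), |d|=3 (t=2); sum(t^3 - t) = 12.
        Var[W] = n(n+1)(2n+1)/24 - sum(t^3-t)/48 = 840/24 - 12/48 = 34.75.
        z = (W - E[W]) / sqrt(Var[W]) = (12 - 14) / 5.8949 = -0.3393.
        Two-sided p = 2*Phi(z) = 0.734402.
Step 6: alpha = 0.1. fail to reject H0.

W+ = 12, W- = 16, W = min = 12, p = 0.734402, fail to reject H0.


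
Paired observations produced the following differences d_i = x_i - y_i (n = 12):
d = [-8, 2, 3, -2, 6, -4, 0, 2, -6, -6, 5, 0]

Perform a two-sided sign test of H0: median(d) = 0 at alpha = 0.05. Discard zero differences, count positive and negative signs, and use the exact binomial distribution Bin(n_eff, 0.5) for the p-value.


Step 1: Discard zero differences. Original n = 12; n_eff = number of nonzero differences = 10.
Nonzero differences (with sign): -8, +2, +3, -2, +6, -4, +2, -6, -6, +5
Step 2: Count signs: positive = 5, negative = 5.
Step 3: Under H0: P(positive) = 0.5, so the number of positives S ~ Bin(10, 0.5).
Step 4: Two-sided exact p-value = sum of Bin(10,0.5) probabilities at or below the observed probability = 1.000000.
Step 5: alpha = 0.05. fail to reject H0.

n_eff = 10, pos = 5, neg = 5, p = 1.000000, fail to reject H0.


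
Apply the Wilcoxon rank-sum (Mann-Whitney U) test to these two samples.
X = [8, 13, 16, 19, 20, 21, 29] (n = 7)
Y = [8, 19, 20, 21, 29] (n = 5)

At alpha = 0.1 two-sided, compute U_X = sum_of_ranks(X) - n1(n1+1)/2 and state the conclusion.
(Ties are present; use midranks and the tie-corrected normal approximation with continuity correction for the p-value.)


Step 1: Combine and sort all 12 observations; assign midranks.
sorted (value, group): (8,X), (8,Y), (13,X), (16,X), (19,X), (19,Y), (20,X), (20,Y), (21,X), (21,Y), (29,X), (29,Y)
ranks: 8->1.5, 8->1.5, 13->3, 16->4, 19->5.5, 19->5.5, 20->7.5, 20->7.5, 21->9.5, 21->9.5, 29->11.5, 29->11.5
Step 2: Rank sum for X: R1 = 1.5 + 3 + 4 + 5.5 + 7.5 + 9.5 + 11.5 = 42.5.
Step 3: U_X = R1 - n1(n1+1)/2 = 42.5 - 7*8/2 = 42.5 - 28 = 14.5.
       U_Y = n1*n2 - U_X = 35 - 14.5 = 20.5.
Step 4: Ties are present, so use the tie-corrected normal approximation (with continuity correction) for the p-value.
Step 5: p-value = 0.682103; compare to alpha = 0.1. fail to reject H0.

U_X = 14.5, p = 0.682103, fail to reject H0 at alpha = 0.1.


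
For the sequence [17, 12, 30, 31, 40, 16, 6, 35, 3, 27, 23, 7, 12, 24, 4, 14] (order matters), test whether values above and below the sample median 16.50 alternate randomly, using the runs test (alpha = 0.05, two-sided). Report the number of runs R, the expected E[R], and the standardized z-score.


Step 1: Compute median = 16.50; label A = above, B = below.
Labels in order: ABAAABBABAABBABB  (n_A = 8, n_B = 8)
Step 2: Count runs R = 10.
Step 3: Under H0 (random ordering), E[R] = 2*n_A*n_B/(n_A+n_B) + 1 = 2*8*8/16 + 1 = 9.0000.
        Var[R] = 2*n_A*n_B*(2*n_A*n_B - n_A - n_B) / ((n_A+n_B)^2 * (n_A+n_B-1)) = 14336/3840 = 3.7333.
        SD[R] = 1.9322.
Step 4: Continuity-corrected z = (R - 0.5 - E[R]) / SD[R] = (10 - 0.5 - 9.0000) / 1.9322 = 0.2588.
Step 5: Two-sided p-value via normal approximation = 2*(1 - Phi(|z|)) = 0.795809.
Step 6: alpha = 0.05. fail to reject H0.

R = 10, z = 0.2588, p = 0.795809, fail to reject H0.


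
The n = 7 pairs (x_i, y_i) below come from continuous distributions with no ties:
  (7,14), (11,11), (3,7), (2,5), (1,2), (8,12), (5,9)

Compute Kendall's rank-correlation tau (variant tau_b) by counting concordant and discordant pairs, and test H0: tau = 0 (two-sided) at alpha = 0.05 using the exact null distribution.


Step 1: Enumerate the 21 unordered pairs (i,j) with i<j and classify each by sign(x_j-x_i) * sign(y_j-y_i).
  (1,2):dx=+4,dy=-3->D; (1,3):dx=-4,dy=-7->C; (1,4):dx=-5,dy=-9->C; (1,5):dx=-6,dy=-12->C
  (1,6):dx=+1,dy=-2->D; (1,7):dx=-2,dy=-5->C; (2,3):dx=-8,dy=-4->C; (2,4):dx=-9,dy=-6->C
  (2,5):dx=-10,dy=-9->C; (2,6):dx=-3,dy=+1->D; (2,7):dx=-6,dy=-2->C; (3,4):dx=-1,dy=-2->C
  (3,5):dx=-2,dy=-5->C; (3,6):dx=+5,dy=+5->C; (3,7):dx=+2,dy=+2->C; (4,5):dx=-1,dy=-3->C
  (4,6):dx=+6,dy=+7->C; (4,7):dx=+3,dy=+4->C; (5,6):dx=+7,dy=+10->C; (5,7):dx=+4,dy=+7->C
  (6,7):dx=-3,dy=-3->C
Step 2: C = 18, D = 3, total pairs = 21.
Step 3: tau = (C - D)/(n(n-1)/2) = (18 - 3)/21 = 0.714286.
Step 4: Exact two-sided p-value (enumerate n! = 5040 permutations of y under H0): p = 0.030159.
Step 5: alpha = 0.05. reject H0.

tau_b = 0.7143 (C=18, D=3), p = 0.030159, reject H0.


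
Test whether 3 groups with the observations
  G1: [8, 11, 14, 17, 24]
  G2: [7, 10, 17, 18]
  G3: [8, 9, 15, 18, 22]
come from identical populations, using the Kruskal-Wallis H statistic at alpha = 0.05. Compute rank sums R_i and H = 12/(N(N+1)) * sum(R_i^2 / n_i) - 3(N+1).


Step 1: Combine all N = 14 observations and assign midranks.
sorted (value, group, rank): (7,G2,1), (8,G1,2.5), (8,G3,2.5), (9,G3,4), (10,G2,5), (11,G1,6), (14,G1,7), (15,G3,8), (17,G1,9.5), (17,G2,9.5), (18,G2,11.5), (18,G3,11.5), (22,G3,13), (24,G1,14)
Step 2: Sum ranks within each group.
R_1 = 39 (n_1 = 5)
R_2 = 27 (n_2 = 4)
R_3 = 39 (n_3 = 5)
Step 3: H = 12/(N(N+1)) * sum(R_i^2/n_i) - 3(N+1)
     = 12/(14*15) * (39^2/5 + 27^2/4 + 39^2/5) - 3*15
     = 0.057143 * 790.65 - 45
     = 0.180000.
Step 4: Ties present; correction factor C = 1 - 18/(14^3 - 14) = 0.993407. Corrected H = 0.180000 / 0.993407 = 0.181195.
Step 5: Under H0, H ~ chi^2(2); p-value = 0.913385.
Step 6: alpha = 0.05. fail to reject H0.

H = 0.1812, df = 2, p = 0.913385, fail to reject H0.


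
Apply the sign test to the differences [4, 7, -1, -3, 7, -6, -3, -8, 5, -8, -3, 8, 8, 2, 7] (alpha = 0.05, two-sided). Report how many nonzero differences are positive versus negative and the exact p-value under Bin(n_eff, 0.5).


Step 1: Discard zero differences. Original n = 15; n_eff = number of nonzero differences = 15.
Nonzero differences (with sign): +4, +7, -1, -3, +7, -6, -3, -8, +5, -8, -3, +8, +8, +2, +7
Step 2: Count signs: positive = 8, negative = 7.
Step 3: Under H0: P(positive) = 0.5, so the number of positives S ~ Bin(15, 0.5).
Step 4: Two-sided exact p-value = sum of Bin(15,0.5) probabilities at or below the observed probability = 1.000000.
Step 5: alpha = 0.05. fail to reject H0.

n_eff = 15, pos = 8, neg = 7, p = 1.000000, fail to reject H0.


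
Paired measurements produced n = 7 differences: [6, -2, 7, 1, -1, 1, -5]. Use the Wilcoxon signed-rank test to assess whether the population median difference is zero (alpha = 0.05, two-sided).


Step 1: Drop any zero differences (none here) and take |d_i|.
|d| = [6, 2, 7, 1, 1, 1, 5]
Step 2: Midrank |d_i| (ties get averaged ranks).
ranks: |6|->6, |2|->4, |7|->7, |1|->2, |1|->2, |1|->2, |5|->5
Step 3: Attach original signs; sum ranks with positive sign and with negative sign.
W+ = 6 + 7 + 2 + 2 = 17
W- = 4 + 2 + 5 = 11
(Check: W+ + W- = 28 should equal n(n+1)/2 = 28.)
Step 4: Test statistic W = min(W+, W-) = 11.
Step 5: Ties in |d|, so use the tie-corrected normal approximation.
        E[W] = n(n+1)/4 = 7*8/4 = 14.
        Tie groups: |d|=1 (t=3); sum(t^3 - t) = 24.
        Var[W] = n(n+1)(2n+1)/24 - sum(t^3-t)/48 = 840/24 - 24/48 = 34.5.
        z = (W - E[W]) / sqrt(Var[W]) = (11 - 14) / 5.8737 = -0.5108.
        Two-sided p = 2*Phi(z) = 0.609523.
Step 6: alpha = 0.05. fail to reject H0.

W+ = 17, W- = 11, W = min = 11, p = 0.609523, fail to reject H0.


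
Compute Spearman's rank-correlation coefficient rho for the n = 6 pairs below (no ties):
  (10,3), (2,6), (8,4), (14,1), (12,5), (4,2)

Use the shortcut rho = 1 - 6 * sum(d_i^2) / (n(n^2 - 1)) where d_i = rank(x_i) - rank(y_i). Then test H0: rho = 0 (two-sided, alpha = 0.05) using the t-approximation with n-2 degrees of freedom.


Step 1: Rank x and y separately (midranks; no ties here).
rank(x): 10->4, 2->1, 8->3, 14->6, 12->5, 4->2
rank(y): 3->3, 6->6, 4->4, 1->1, 5->5, 2->2
Step 2: d_i = R_x(i) - R_y(i); compute d_i^2.
  (4-3)^2=1, (1-6)^2=25, (3-4)^2=1, (6-1)^2=25, (5-5)^2=0, (2-2)^2=0
sum(d^2) = 52.
Step 3: rho = 1 - 6*52 / (6*(6^2 - 1)) = 1 - 312/210 = -0.485714.
Step 4: Under H0, t = rho * sqrt((n-2)/(1-rho^2)) = -1.1113 ~ t(4).
Step 5: Two-sided p-value from the t-distribution with 4 df = 0.328723.
Step 6: alpha = 0.05. fail to reject H0.

rho = -0.4857, p = 0.328723, fail to reject H0 at alpha = 0.05.


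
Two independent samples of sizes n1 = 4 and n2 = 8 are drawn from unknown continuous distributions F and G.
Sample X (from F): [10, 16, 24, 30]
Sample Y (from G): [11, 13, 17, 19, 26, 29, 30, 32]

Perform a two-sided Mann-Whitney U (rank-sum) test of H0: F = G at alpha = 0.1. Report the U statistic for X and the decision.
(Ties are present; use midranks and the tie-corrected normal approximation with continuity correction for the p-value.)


Step 1: Combine and sort all 12 observations; assign midranks.
sorted (value, group): (10,X), (11,Y), (13,Y), (16,X), (17,Y), (19,Y), (24,X), (26,Y), (29,Y), (30,X), (30,Y), (32,Y)
ranks: 10->1, 11->2, 13->3, 16->4, 17->5, 19->6, 24->7, 26->8, 29->9, 30->10.5, 30->10.5, 32->12
Step 2: Rank sum for X: R1 = 1 + 4 + 7 + 10.5 = 22.5.
Step 3: U_X = R1 - n1(n1+1)/2 = 22.5 - 4*5/2 = 22.5 - 10 = 12.5.
       U_Y = n1*n2 - U_X = 32 - 12.5 = 19.5.
Step 4: Ties are present, so use the tie-corrected normal approximation (with continuity correction) for the p-value.
Step 5: p-value = 0.609759; compare to alpha = 0.1. fail to reject H0.

U_X = 12.5, p = 0.609759, fail to reject H0 at alpha = 0.1.


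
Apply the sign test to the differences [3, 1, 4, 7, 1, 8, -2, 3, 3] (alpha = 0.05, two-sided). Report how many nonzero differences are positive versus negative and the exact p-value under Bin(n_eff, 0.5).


Step 1: Discard zero differences. Original n = 9; n_eff = number of nonzero differences = 9.
Nonzero differences (with sign): +3, +1, +4, +7, +1, +8, -2, +3, +3
Step 2: Count signs: positive = 8, negative = 1.
Step 3: Under H0: P(positive) = 0.5, so the number of positives S ~ Bin(9, 0.5).
Step 4: Two-sided exact p-value = sum of Bin(9,0.5) probabilities at or below the observed probability = 0.039062.
Step 5: alpha = 0.05. reject H0.

n_eff = 9, pos = 8, neg = 1, p = 0.039062, reject H0.


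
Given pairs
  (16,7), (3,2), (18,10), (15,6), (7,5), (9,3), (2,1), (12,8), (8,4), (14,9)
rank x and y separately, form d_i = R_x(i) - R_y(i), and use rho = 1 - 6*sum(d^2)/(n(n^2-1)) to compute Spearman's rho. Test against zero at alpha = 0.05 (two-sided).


Step 1: Rank x and y separately (midranks; no ties here).
rank(x): 16->9, 3->2, 18->10, 15->8, 7->3, 9->5, 2->1, 12->6, 8->4, 14->7
rank(y): 7->7, 2->2, 10->10, 6->6, 5->5, 3->3, 1->1, 8->8, 4->4, 9->9
Step 2: d_i = R_x(i) - R_y(i); compute d_i^2.
  (9-7)^2=4, (2-2)^2=0, (10-10)^2=0, (8-6)^2=4, (3-5)^2=4, (5-3)^2=4, (1-1)^2=0, (6-8)^2=4, (4-4)^2=0, (7-9)^2=4
sum(d^2) = 24.
Step 3: rho = 1 - 6*24 / (10*(10^2 - 1)) = 1 - 144/990 = 0.854545.
Step 4: Under H0, t = rho * sqrt((n-2)/(1-rho^2)) = 4.6537 ~ t(8).
Step 5: Two-sided p-value from the t-distribution with 8 df = 0.001637.
Step 6: alpha = 0.05. reject H0.

rho = 0.8545, p = 0.001637, reject H0 at alpha = 0.05.


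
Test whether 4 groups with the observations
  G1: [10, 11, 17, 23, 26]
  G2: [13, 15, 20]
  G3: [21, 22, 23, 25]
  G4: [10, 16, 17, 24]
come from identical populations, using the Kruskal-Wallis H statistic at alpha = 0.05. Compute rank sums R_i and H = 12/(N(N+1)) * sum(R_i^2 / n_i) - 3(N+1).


Step 1: Combine all N = 16 observations and assign midranks.
sorted (value, group, rank): (10,G1,1.5), (10,G4,1.5), (11,G1,3), (13,G2,4), (15,G2,5), (16,G4,6), (17,G1,7.5), (17,G4,7.5), (20,G2,9), (21,G3,10), (22,G3,11), (23,G1,12.5), (23,G3,12.5), (24,G4,14), (25,G3,15), (26,G1,16)
Step 2: Sum ranks within each group.
R_1 = 40.5 (n_1 = 5)
R_2 = 18 (n_2 = 3)
R_3 = 48.5 (n_3 = 4)
R_4 = 29 (n_4 = 4)
Step 3: H = 12/(N(N+1)) * sum(R_i^2/n_i) - 3(N+1)
     = 12/(16*17) * (40.5^2/5 + 18^2/3 + 48.5^2/4 + 29^2/4) - 3*17
     = 0.044118 * 1234.36 - 51
     = 3.457169.
Step 4: Ties present; correction factor C = 1 - 18/(16^3 - 16) = 0.995588. Corrected H = 3.457169 / 0.995588 = 3.472489.
Step 5: Under H0, H ~ chi^2(3); p-value = 0.324348.
Step 6: alpha = 0.05. fail to reject H0.

H = 3.4725, df = 3, p = 0.324348, fail to reject H0.


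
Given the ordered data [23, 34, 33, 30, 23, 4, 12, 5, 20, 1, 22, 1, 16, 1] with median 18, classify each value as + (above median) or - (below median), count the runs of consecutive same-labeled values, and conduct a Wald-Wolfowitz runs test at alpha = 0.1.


Step 1: Compute median = 18; label A = above, B = below.
Labels in order: AAAAABBBABABBB  (n_A = 7, n_B = 7)
Step 2: Count runs R = 6.
Step 3: Under H0 (random ordering), E[R] = 2*n_A*n_B/(n_A+n_B) + 1 = 2*7*7/14 + 1 = 8.0000.
        Var[R] = 2*n_A*n_B*(2*n_A*n_B - n_A - n_B) / ((n_A+n_B)^2 * (n_A+n_B-1)) = 8232/2548 = 3.2308.
        SD[R] = 1.7974.
Step 4: Continuity-corrected z = (R + 0.5 - E[R]) / SD[R] = (6 + 0.5 - 8.0000) / 1.7974 = -0.8345.
Step 5: Two-sided p-value via normal approximation = 2*(1 - Phi(|z|)) = 0.403986.
Step 6: alpha = 0.1. fail to reject H0.

R = 6, z = -0.8345, p = 0.403986, fail to reject H0.


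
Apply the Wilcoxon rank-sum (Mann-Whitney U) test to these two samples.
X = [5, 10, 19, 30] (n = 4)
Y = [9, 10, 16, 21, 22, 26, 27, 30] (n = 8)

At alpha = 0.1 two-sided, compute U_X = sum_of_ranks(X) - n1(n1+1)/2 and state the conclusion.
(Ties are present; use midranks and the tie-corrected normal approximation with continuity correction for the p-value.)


Step 1: Combine and sort all 12 observations; assign midranks.
sorted (value, group): (5,X), (9,Y), (10,X), (10,Y), (16,Y), (19,X), (21,Y), (22,Y), (26,Y), (27,Y), (30,X), (30,Y)
ranks: 5->1, 9->2, 10->3.5, 10->3.5, 16->5, 19->6, 21->7, 22->8, 26->9, 27->10, 30->11.5, 30->11.5
Step 2: Rank sum for X: R1 = 1 + 3.5 + 6 + 11.5 = 22.
Step 3: U_X = R1 - n1(n1+1)/2 = 22 - 4*5/2 = 22 - 10 = 12.
       U_Y = n1*n2 - U_X = 32 - 12 = 20.
Step 4: Ties are present, so use the tie-corrected normal approximation (with continuity correction) for the p-value.
Step 5: p-value = 0.550818; compare to alpha = 0.1. fail to reject H0.

U_X = 12, p = 0.550818, fail to reject H0 at alpha = 0.1.


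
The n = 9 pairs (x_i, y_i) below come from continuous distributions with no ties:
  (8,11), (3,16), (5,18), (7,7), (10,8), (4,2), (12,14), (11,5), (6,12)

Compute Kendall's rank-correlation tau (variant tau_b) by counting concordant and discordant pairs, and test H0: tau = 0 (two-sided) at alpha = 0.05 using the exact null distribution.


Step 1: Enumerate the 36 unordered pairs (i,j) with i<j and classify each by sign(x_j-x_i) * sign(y_j-y_i).
  (1,2):dx=-5,dy=+5->D; (1,3):dx=-3,dy=+7->D; (1,4):dx=-1,dy=-4->C; (1,5):dx=+2,dy=-3->D
  (1,6):dx=-4,dy=-9->C; (1,7):dx=+4,dy=+3->C; (1,8):dx=+3,dy=-6->D; (1,9):dx=-2,dy=+1->D
  (2,3):dx=+2,dy=+2->C; (2,4):dx=+4,dy=-9->D; (2,5):dx=+7,dy=-8->D; (2,6):dx=+1,dy=-14->D
  (2,7):dx=+9,dy=-2->D; (2,8):dx=+8,dy=-11->D; (2,9):dx=+3,dy=-4->D; (3,4):dx=+2,dy=-11->D
  (3,5):dx=+5,dy=-10->D; (3,6):dx=-1,dy=-16->C; (3,7):dx=+7,dy=-4->D; (3,8):dx=+6,dy=-13->D
  (3,9):dx=+1,dy=-6->D; (4,5):dx=+3,dy=+1->C; (4,6):dx=-3,dy=-5->C; (4,7):dx=+5,dy=+7->C
  (4,8):dx=+4,dy=-2->D; (4,9):dx=-1,dy=+5->D; (5,6):dx=-6,dy=-6->C; (5,7):dx=+2,dy=+6->C
  (5,8):dx=+1,dy=-3->D; (5,9):dx=-4,dy=+4->D; (6,7):dx=+8,dy=+12->C; (6,8):dx=+7,dy=+3->C
  (6,9):dx=+2,dy=+10->C; (7,8):dx=-1,dy=-9->C; (7,9):dx=-6,dy=-2->C; (8,9):dx=-5,dy=+7->D
Step 2: C = 15, D = 21, total pairs = 36.
Step 3: tau = (C - D)/(n(n-1)/2) = (15 - 21)/36 = -0.166667.
Step 4: Exact two-sided p-value (enumerate n! = 362880 permutations of y under H0): p = 0.612202.
Step 5: alpha = 0.05. fail to reject H0.

tau_b = -0.1667 (C=15, D=21), p = 0.612202, fail to reject H0.


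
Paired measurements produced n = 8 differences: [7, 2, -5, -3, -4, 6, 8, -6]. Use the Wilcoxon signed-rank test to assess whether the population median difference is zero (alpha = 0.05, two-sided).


Step 1: Drop any zero differences (none here) and take |d_i|.
|d| = [7, 2, 5, 3, 4, 6, 8, 6]
Step 2: Midrank |d_i| (ties get averaged ranks).
ranks: |7|->7, |2|->1, |5|->4, |3|->2, |4|->3, |6|->5.5, |8|->8, |6|->5.5
Step 3: Attach original signs; sum ranks with positive sign and with negative sign.
W+ = 7 + 1 + 5.5 + 8 = 21.5
W- = 4 + 2 + 3 + 5.5 = 14.5
(Check: W+ + W- = 36 should equal n(n+1)/2 = 36.)
Step 4: Test statistic W = min(W+, W-) = 14.5.
Step 5: Ties in |d|, so use the tie-corrected normal approximation.
        E[W] = n(n+1)/4 = 8*9/4 = 18.
        Tie groups: |d|=6 (t=2); sum(t^3 - t) = 6.
        Var[W] = n(n+1)(2n+1)/24 - sum(t^3-t)/48 = 1224/24 - 6/48 = 50.875.
        z = (W - E[W]) / sqrt(Var[W]) = (14.5 - 18) / 7.1327 = -0.4907.
        Two-sided p = 2*Phi(z) = 0.623639.
Step 6: alpha = 0.05. fail to reject H0.

W+ = 21.5, W- = 14.5, W = min = 14.5, p = 0.623639, fail to reject H0.


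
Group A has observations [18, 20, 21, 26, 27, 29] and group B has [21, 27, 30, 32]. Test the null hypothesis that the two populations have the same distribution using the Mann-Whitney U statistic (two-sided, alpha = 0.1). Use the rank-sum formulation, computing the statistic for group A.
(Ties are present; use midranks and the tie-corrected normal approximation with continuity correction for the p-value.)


Step 1: Combine and sort all 10 observations; assign midranks.
sorted (value, group): (18,X), (20,X), (21,X), (21,Y), (26,X), (27,X), (27,Y), (29,X), (30,Y), (32,Y)
ranks: 18->1, 20->2, 21->3.5, 21->3.5, 26->5, 27->6.5, 27->6.5, 29->8, 30->9, 32->10
Step 2: Rank sum for X: R1 = 1 + 2 + 3.5 + 5 + 6.5 + 8 = 26.
Step 3: U_X = R1 - n1(n1+1)/2 = 26 - 6*7/2 = 26 - 21 = 5.
       U_Y = n1*n2 - U_X = 24 - 5 = 19.
Step 4: Ties are present, so use the tie-corrected normal approximation (with continuity correction) for the p-value.
Step 5: p-value = 0.163233; compare to alpha = 0.1. fail to reject H0.

U_X = 5, p = 0.163233, fail to reject H0 at alpha = 0.1.


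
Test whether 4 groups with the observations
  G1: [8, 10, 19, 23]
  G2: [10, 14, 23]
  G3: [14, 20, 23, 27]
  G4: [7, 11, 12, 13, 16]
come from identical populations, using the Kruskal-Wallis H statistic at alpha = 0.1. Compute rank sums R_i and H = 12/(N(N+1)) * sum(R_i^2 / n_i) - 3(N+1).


Step 1: Combine all N = 16 observations and assign midranks.
sorted (value, group, rank): (7,G4,1), (8,G1,2), (10,G1,3.5), (10,G2,3.5), (11,G4,5), (12,G4,6), (13,G4,7), (14,G2,8.5), (14,G3,8.5), (16,G4,10), (19,G1,11), (20,G3,12), (23,G1,14), (23,G2,14), (23,G3,14), (27,G3,16)
Step 2: Sum ranks within each group.
R_1 = 30.5 (n_1 = 4)
R_2 = 26 (n_2 = 3)
R_3 = 50.5 (n_3 = 4)
R_4 = 29 (n_4 = 5)
Step 3: H = 12/(N(N+1)) * sum(R_i^2/n_i) - 3(N+1)
     = 12/(16*17) * (30.5^2/4 + 26^2/3 + 50.5^2/4 + 29^2/5) - 3*17
     = 0.044118 * 1263.66 - 51
     = 4.749632.
Step 4: Ties present; correction factor C = 1 - 36/(16^3 - 16) = 0.991176. Corrected H = 4.749632 / 0.991176 = 4.791914.
Step 5: Under H0, H ~ chi^2(3); p-value = 0.187684.
Step 6: alpha = 0.1. fail to reject H0.

H = 4.7919, df = 3, p = 0.187684, fail to reject H0.


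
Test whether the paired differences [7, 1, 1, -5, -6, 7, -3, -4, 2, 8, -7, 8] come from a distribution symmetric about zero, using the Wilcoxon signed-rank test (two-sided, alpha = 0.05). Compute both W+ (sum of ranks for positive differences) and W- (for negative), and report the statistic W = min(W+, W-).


Step 1: Drop any zero differences (none here) and take |d_i|.
|d| = [7, 1, 1, 5, 6, 7, 3, 4, 2, 8, 7, 8]
Step 2: Midrank |d_i| (ties get averaged ranks).
ranks: |7|->9, |1|->1.5, |1|->1.5, |5|->6, |6|->7, |7|->9, |3|->4, |4|->5, |2|->3, |8|->11.5, |7|->9, |8|->11.5
Step 3: Attach original signs; sum ranks with positive sign and with negative sign.
W+ = 9 + 1.5 + 1.5 + 9 + 3 + 11.5 + 11.5 = 47
W- = 6 + 7 + 4 + 5 + 9 = 31
(Check: W+ + W- = 78 should equal n(n+1)/2 = 78.)
Step 4: Test statistic W = min(W+, W-) = 31.
Step 5: Ties in |d|, so use the tie-corrected normal approximation.
        E[W] = n(n+1)/4 = 12*13/4 = 39.
        Tie groups: |d|=1 (t=2), |d|=7 (t=3), |d|=8 (t=2); sum(t^3 - t) = 36.
        Var[W] = n(n+1)(2n+1)/24 - sum(t^3-t)/48 = 3900/24 - 36/48 = 161.75.
        z = (W - E[W]) / sqrt(Var[W]) = (31 - 39) / 12.7181 = -0.6290.
        Two-sided p = 2*Phi(z) = 0.529333.
Step 6: alpha = 0.05. fail to reject H0.

W+ = 47, W- = 31, W = min = 31, p = 0.529333, fail to reject H0.


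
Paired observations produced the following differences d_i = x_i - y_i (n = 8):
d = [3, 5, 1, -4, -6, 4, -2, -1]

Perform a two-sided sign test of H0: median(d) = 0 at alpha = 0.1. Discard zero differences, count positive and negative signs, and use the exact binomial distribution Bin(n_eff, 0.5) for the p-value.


Step 1: Discard zero differences. Original n = 8; n_eff = number of nonzero differences = 8.
Nonzero differences (with sign): +3, +5, +1, -4, -6, +4, -2, -1
Step 2: Count signs: positive = 4, negative = 4.
Step 3: Under H0: P(positive) = 0.5, so the number of positives S ~ Bin(8, 0.5).
Step 4: Two-sided exact p-value = sum of Bin(8,0.5) probabilities at or below the observed probability = 1.000000.
Step 5: alpha = 0.1. fail to reject H0.

n_eff = 8, pos = 4, neg = 4, p = 1.000000, fail to reject H0.


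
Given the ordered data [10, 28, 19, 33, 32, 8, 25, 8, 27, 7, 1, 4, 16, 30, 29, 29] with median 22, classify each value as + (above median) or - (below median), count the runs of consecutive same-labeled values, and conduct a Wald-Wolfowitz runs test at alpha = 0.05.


Step 1: Compute median = 22; label A = above, B = below.
Labels in order: BABAABABABBBBAAA  (n_A = 8, n_B = 8)
Step 2: Count runs R = 10.
Step 3: Under H0 (random ordering), E[R] = 2*n_A*n_B/(n_A+n_B) + 1 = 2*8*8/16 + 1 = 9.0000.
        Var[R] = 2*n_A*n_B*(2*n_A*n_B - n_A - n_B) / ((n_A+n_B)^2 * (n_A+n_B-1)) = 14336/3840 = 3.7333.
        SD[R] = 1.9322.
Step 4: Continuity-corrected z = (R - 0.5 - E[R]) / SD[R] = (10 - 0.5 - 9.0000) / 1.9322 = 0.2588.
Step 5: Two-sided p-value via normal approximation = 2*(1 - Phi(|z|)) = 0.795809.
Step 6: alpha = 0.05. fail to reject H0.

R = 10, z = 0.2588, p = 0.795809, fail to reject H0.


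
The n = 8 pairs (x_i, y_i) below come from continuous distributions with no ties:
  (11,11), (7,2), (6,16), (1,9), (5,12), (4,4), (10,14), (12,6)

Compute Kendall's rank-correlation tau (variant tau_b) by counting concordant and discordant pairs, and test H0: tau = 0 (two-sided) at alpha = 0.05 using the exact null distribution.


Step 1: Enumerate the 28 unordered pairs (i,j) with i<j and classify each by sign(x_j-x_i) * sign(y_j-y_i).
  (1,2):dx=-4,dy=-9->C; (1,3):dx=-5,dy=+5->D; (1,4):dx=-10,dy=-2->C; (1,5):dx=-6,dy=+1->D
  (1,6):dx=-7,dy=-7->C; (1,7):dx=-1,dy=+3->D; (1,8):dx=+1,dy=-5->D; (2,3):dx=-1,dy=+14->D
  (2,4):dx=-6,dy=+7->D; (2,5):dx=-2,dy=+10->D; (2,6):dx=-3,dy=+2->D; (2,7):dx=+3,dy=+12->C
  (2,8):dx=+5,dy=+4->C; (3,4):dx=-5,dy=-7->C; (3,5):dx=-1,dy=-4->C; (3,6):dx=-2,dy=-12->C
  (3,7):dx=+4,dy=-2->D; (3,8):dx=+6,dy=-10->D; (4,5):dx=+4,dy=+3->C; (4,6):dx=+3,dy=-5->D
  (4,7):dx=+9,dy=+5->C; (4,8):dx=+11,dy=-3->D; (5,6):dx=-1,dy=-8->C; (5,7):dx=+5,dy=+2->C
  (5,8):dx=+7,dy=-6->D; (6,7):dx=+6,dy=+10->C; (6,8):dx=+8,dy=+2->C; (7,8):dx=+2,dy=-8->D
Step 2: C = 14, D = 14, total pairs = 28.
Step 3: tau = (C - D)/(n(n-1)/2) = (14 - 14)/28 = 0.000000.
Step 4: Exact two-sided p-value (enumerate n! = 40320 permutations of y under H0): p = 1.000000.
Step 5: alpha = 0.05. fail to reject H0.

tau_b = 0.0000 (C=14, D=14), p = 1.000000, fail to reject H0.


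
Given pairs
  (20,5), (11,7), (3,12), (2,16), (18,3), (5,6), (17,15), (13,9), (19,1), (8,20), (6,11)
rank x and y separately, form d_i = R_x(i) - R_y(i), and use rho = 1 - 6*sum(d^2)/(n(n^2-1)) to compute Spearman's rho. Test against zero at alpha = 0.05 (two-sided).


Step 1: Rank x and y separately (midranks; no ties here).
rank(x): 20->11, 11->6, 3->2, 2->1, 18->9, 5->3, 17->8, 13->7, 19->10, 8->5, 6->4
rank(y): 5->3, 7->5, 12->8, 16->10, 3->2, 6->4, 15->9, 9->6, 1->1, 20->11, 11->7
Step 2: d_i = R_x(i) - R_y(i); compute d_i^2.
  (11-3)^2=64, (6-5)^2=1, (2-8)^2=36, (1-10)^2=81, (9-2)^2=49, (3-4)^2=1, (8-9)^2=1, (7-6)^2=1, (10-1)^2=81, (5-11)^2=36, (4-7)^2=9
sum(d^2) = 360.
Step 3: rho = 1 - 6*360 / (11*(11^2 - 1)) = 1 - 2160/1320 = -0.636364.
Step 4: Under H0, t = rho * sqrt((n-2)/(1-rho^2)) = -2.4749 ~ t(9).
Step 5: Two-sided p-value from the t-distribution with 9 df = 0.035287.
Step 6: alpha = 0.05. reject H0.

rho = -0.6364, p = 0.035287, reject H0 at alpha = 0.05.


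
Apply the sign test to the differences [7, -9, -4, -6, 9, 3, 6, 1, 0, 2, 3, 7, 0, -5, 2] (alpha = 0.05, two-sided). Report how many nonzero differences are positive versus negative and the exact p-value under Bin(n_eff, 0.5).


Step 1: Discard zero differences. Original n = 15; n_eff = number of nonzero differences = 13.
Nonzero differences (with sign): +7, -9, -4, -6, +9, +3, +6, +1, +2, +3, +7, -5, +2
Step 2: Count signs: positive = 9, negative = 4.
Step 3: Under H0: P(positive) = 0.5, so the number of positives S ~ Bin(13, 0.5).
Step 4: Two-sided exact p-value = sum of Bin(13,0.5) probabilities at or below the observed probability = 0.266846.
Step 5: alpha = 0.05. fail to reject H0.

n_eff = 13, pos = 9, neg = 4, p = 0.266846, fail to reject H0.


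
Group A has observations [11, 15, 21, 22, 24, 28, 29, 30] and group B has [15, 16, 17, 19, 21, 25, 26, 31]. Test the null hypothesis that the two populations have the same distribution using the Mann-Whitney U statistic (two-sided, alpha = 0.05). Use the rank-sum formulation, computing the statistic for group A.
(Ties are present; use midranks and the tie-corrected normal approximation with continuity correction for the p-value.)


Step 1: Combine and sort all 16 observations; assign midranks.
sorted (value, group): (11,X), (15,X), (15,Y), (16,Y), (17,Y), (19,Y), (21,X), (21,Y), (22,X), (24,X), (25,Y), (26,Y), (28,X), (29,X), (30,X), (31,Y)
ranks: 11->1, 15->2.5, 15->2.5, 16->4, 17->5, 19->6, 21->7.5, 21->7.5, 22->9, 24->10, 25->11, 26->12, 28->13, 29->14, 30->15, 31->16
Step 2: Rank sum for X: R1 = 1 + 2.5 + 7.5 + 9 + 10 + 13 + 14 + 15 = 72.
Step 3: U_X = R1 - n1(n1+1)/2 = 72 - 8*9/2 = 72 - 36 = 36.
       U_Y = n1*n2 - U_X = 64 - 36 = 28.
Step 4: Ties are present, so use the tie-corrected normal approximation (with continuity correction) for the p-value.
Step 5: p-value = 0.712787; compare to alpha = 0.05. fail to reject H0.

U_X = 36, p = 0.712787, fail to reject H0 at alpha = 0.05.
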